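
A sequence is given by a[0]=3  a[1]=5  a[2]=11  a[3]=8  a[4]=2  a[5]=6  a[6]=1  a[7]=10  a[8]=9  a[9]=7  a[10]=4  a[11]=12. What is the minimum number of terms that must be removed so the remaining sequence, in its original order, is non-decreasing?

Fewest deletions = n − (longest non-decreasing subsequence).
Patience tails:
3 → extends → [3]
5 → extends → [3, 5]
11 → extends → [3, 5, 11]
8 → replaces 11 → [3, 5, 8]
2 → replaces 3 → [2, 5, 8]
6 → replaces 8 → [2, 5, 6]
1 → replaces 2 → [1, 5, 6]
10 → extends → [1, 5, 6, 10]
9 → replaces 10 → [1, 5, 6, 9]
7 → replaces 9 → [1, 5, 6, 7]
4 → replaces 5 → [1, 4, 6, 7]
12 → extends → [1, 4, 6, 7, 12]
Longest non-decreasing subsequence has length 5, so deletions = 12 − 5 = 7.

7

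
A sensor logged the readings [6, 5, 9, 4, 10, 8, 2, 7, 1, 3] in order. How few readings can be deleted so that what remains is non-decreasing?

7

Fewest deletions = n − (longest non-decreasing subsequence).
Patience tails:
6 → extends → [6]
5 → replaces 6 → [5]
9 → extends → [5, 9]
4 → replaces 5 → [4, 9]
10 → extends → [4, 9, 10]
8 → replaces 9 → [4, 8, 10]
2 → replaces 4 → [2, 8, 10]
7 → replaces 8 → [2, 7, 10]
1 → replaces 2 → [1, 7, 10]
3 → replaces 7 → [1, 3, 10]
Longest non-decreasing subsequence has length 3, so deletions = 10 − 3 = 7.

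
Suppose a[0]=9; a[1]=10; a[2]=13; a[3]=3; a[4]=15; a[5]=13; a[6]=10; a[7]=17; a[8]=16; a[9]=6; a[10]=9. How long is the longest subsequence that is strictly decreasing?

Negate each value so 'decreasing' becomes 'increasing', then run patience tails on the negated sequence:
-9 → extends → [-9]
-10 → replaces -9 → [-10]
-13 → replaces -10 → [-13]
-3 → extends → [-13, -3]
-15 → replaces -13 → [-15, -3]
-13 → replaces -3 → [-15, -13]
-10 → extends → [-15, -13, -10]
-17 → replaces -15 → [-17, -13, -10]
-16 → replaces -13 → [-17, -16, -10]
-6 → extends → [-17, -16, -10, -6]
-9 → replaces -6 → [-17, -16, -10, -9]
Four tails, so the longest strictly decreasing subsequence of the original has length 4.

4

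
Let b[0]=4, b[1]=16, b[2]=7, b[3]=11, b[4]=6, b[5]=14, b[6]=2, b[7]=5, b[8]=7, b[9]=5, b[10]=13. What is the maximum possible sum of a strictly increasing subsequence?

36

Let S[i] be the best sum of a strictly increasing subsequence ending at i:
i:      0  1  2  3  4  5  6  7  8  9 10
b[i]:   4 16  7 11  6 14  2  5  7  5 13
S:      4 20 11 22 10 36  2  9 17  9 35
Maximum is 36 (e.g. 4 + 7 + 11 + 14).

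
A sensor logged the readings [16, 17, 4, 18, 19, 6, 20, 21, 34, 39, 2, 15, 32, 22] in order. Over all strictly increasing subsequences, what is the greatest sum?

184

Let S[i] be the best sum of a strictly increasing subsequence ending at i:
i:       1   2   3   4   5   6   7   8   9  10  11  12  13  14
a[i]:   16  17   4  18  19   6  20  21  34  39   2  15  32  22
S:      16  33   4  51  70  10  90 111 145 184   2  25 143 133
Maximum is 184 (e.g. 16 + 17 + 18 + 19 + 20 + 21 + 34 + 39).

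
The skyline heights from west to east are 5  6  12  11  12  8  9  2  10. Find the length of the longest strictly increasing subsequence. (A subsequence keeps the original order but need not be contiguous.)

5

Let dp[i] be the length of the longest such subsequence ending at index i:
i:      1  2  3  4  5  6  7  8  9
a[i]:   5  6 12 11 12  8  9  2 10
dp:     1  2  3  3  4  3  4  1  5
Maximum dp value is 5.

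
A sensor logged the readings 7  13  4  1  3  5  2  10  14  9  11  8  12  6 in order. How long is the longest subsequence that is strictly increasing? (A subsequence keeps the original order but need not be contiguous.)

6

Let dp[i] be the length of the longest such subsequence ending at index i:
i:      1  2  3  4  5  6  7  8  9 10 11 12 13 14
a[i]:   7 13  4  1  3  5  2 10 14  9 11  8 12  6
dp:     1  2  1  1  2  3  2  4  5  4  5  4  6  4
Maximum dp value is 6.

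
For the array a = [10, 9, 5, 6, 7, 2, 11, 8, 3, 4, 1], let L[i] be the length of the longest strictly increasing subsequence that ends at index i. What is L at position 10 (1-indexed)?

3

dp[i] = 1 + max{dp[j] : j<i, a[j]<a[i]} (or 1 if no such j):
i:      1  2  3  4  5  6  7  8  9 10 11
a[i]:  10  9  5  6  7  2 11  8  3  4  1
dp:     1  1  1  2  3  1  4  4  2  3  1
At index 10 the value is 3.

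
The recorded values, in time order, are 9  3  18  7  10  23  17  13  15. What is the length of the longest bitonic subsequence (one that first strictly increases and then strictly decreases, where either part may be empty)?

inc[i] = longest strictly increasing subsequence ending at i; dec[i] = longest strictly decreasing subsequence starting at i:
i:      1  2  3  4  5  6  7  8  9
a[i]:   9  3 18  7 10 23 17 13 15
inc:    1  1  2  2  3  4  4  4  5
dec:    2  1  3  1  1  3  2  1  1
Best peak at i=6 (value 23): inc=4, dec=3, length 4+3−1 = 6.

6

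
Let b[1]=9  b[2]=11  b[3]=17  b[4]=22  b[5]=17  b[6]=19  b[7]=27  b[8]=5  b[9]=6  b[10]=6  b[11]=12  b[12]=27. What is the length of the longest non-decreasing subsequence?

Let dp[i] be the length of the longest such subsequence ending at index i:
i:      1  2  3  4  5  6  7  8  9 10 11 12
b[i]:   9 11 17 22 17 19 27  5  6  6 12 27
dp:     1  2  3  4  4  5  6  1  2  3  4  7
Maximum dp value is 7.

7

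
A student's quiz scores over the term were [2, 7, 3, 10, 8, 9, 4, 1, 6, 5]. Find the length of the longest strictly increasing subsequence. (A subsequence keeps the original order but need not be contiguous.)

Track the smallest tail for each achievable length (strict):
2 → extends → [2]
7 → extends → [2, 7]
3 → replaces 7 → [2, 3]
10 → extends → [2, 3, 10]
8 → replaces 10 → [2, 3, 8]
9 → extends → [2, 3, 8, 9]
4 → replaces 8 → [2, 3, 4, 9]
1 → replaces 2 → [1, 3, 4, 9]
6 → replaces 9 → [1, 3, 4, 6]
5 → replaces 6 → [1, 3, 4, 5]
Four tails, so the longest strictly increasing subsequence has length 4 (e.g. 2, 7, 8, 9).

4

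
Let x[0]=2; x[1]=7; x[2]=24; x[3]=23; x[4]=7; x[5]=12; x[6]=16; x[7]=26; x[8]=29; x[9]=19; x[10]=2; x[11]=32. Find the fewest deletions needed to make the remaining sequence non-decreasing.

Fewest deletions = n − (longest non-decreasing subsequence).
Patience tails:
2 → extends → [2]
7 → extends → [2, 7]
24 → extends → [2, 7, 24]
23 → replaces 24 → [2, 7, 23]
7 → replaces 23 → [2, 7, 7]
12 → extends → [2, 7, 7, 12]
16 → extends → [2, 7, 7, 12, 16]
26 → extends → [2, 7, 7, 12, 16, 26]
29 → extends → [2, 7, 7, 12, 16, 26, 29]
19 → replaces 26 → [2, 7, 7, 12, 16, 19, 29]
2 → replaces 7 → [2, 2, 7, 12, 16, 19, 29]
32 → extends → [2, 2, 7, 12, 16, 19, 29, 32]
Longest non-decreasing subsequence has length 8, so deletions = 12 − 8 = 4.

4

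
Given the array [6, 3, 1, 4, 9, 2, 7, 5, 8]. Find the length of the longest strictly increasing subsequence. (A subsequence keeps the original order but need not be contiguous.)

4

Let dp[i] be the length of the longest such subsequence ending at index i:
i:     1 2 3 4 5 6 7 8 9
a[i]:  6 3 1 4 9 2 7 5 8
dp:    1 1 1 2 3 2 3 3 4
Maximum dp value is 4.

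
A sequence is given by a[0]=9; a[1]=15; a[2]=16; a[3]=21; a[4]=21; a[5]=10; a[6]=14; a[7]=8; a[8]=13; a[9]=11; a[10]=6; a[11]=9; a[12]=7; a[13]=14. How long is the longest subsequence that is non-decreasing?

5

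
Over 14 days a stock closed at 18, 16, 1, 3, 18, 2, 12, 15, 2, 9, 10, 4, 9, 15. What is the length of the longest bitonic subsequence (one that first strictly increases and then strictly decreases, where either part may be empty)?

6

inc[i] = longest strictly increasing subsequence ending at i; dec[i] = longest strictly decreasing subsequence starting at i:
i:      1  2  3  4  5  6  7  8  9 10 11 12 13 14
a[i]:  18 16  1  3 18  2 12 15  2  9 10  4  9 15
inc:    1  1  1  2  3  2  3  4  2  3  4  3  4  5
dec:    5  4  1  2  4  1  3  3  1  2  2  1  1  1
Best peak at i=5 (value 18): inc=3, dec=4, length 3+4−1 = 6.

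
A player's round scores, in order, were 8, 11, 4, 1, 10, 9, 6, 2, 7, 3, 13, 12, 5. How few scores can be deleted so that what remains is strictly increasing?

9

Fewest deletions = n − (longest strictly increasing subsequence).
Patience tails:
8 → extends → [8]
11 → extends → [8, 11]
4 → replaces 8 → [4, 11]
1 → replaces 4 → [1, 11]
10 → replaces 11 → [1, 10]
9 → replaces 10 → [1, 9]
6 → replaces 9 → [1, 6]
2 → replaces 6 → [1, 2]
7 → extends → [1, 2, 7]
3 → replaces 7 → [1, 2, 3]
13 → extends → [1, 2, 3, 13]
12 → replaces 13 → [1, 2, 3, 12]
5 → replaces 12 → [1, 2, 3, 5]
Longest strictly increasing subsequence has length 4, so deletions = 13 − 4 = 9.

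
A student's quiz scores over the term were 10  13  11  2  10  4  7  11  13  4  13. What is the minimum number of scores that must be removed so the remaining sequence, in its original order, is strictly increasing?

Fewest deletions = n − (longest strictly increasing subsequence).
i:      1  2  3  4  5  6  7  8  9 10 11
a[i]:  10 13 11  2 10  4  7 11 13  4 13
dp:     1  2  2  1  2  2  3  4  5  2  5
max dp = 5, so deletions = 11 − 5 = 6.

6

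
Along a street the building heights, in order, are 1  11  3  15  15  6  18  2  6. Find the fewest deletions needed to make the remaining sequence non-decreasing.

Fewest deletions = n − (longest non-decreasing subsequence).
i:      1  2  3  4  5  6  7  8  9
a[i]:   1 11  3 15 15  6 18  2  6
dp:     1  2  2  3  4  3  5  2  4
max dp = 5, so deletions = 9 − 5 = 4.

4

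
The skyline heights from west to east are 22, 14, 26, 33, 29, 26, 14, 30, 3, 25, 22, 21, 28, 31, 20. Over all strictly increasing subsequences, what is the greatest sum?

138

Let S[i] be the best sum of a strictly increasing subsequence ending at i:
i:       1   2   3   4   5   6   7   8   9  10  11  12  13  14  15
a[i]:   22  14  26  33  29  26  14  30   3  25  22  21  28  31  20
S:      22  14  48  81  77  48  14 107   3  47  36  35  76 138  34
Maximum is 138 (e.g. 22 + 26 + 29 + 30 + 31).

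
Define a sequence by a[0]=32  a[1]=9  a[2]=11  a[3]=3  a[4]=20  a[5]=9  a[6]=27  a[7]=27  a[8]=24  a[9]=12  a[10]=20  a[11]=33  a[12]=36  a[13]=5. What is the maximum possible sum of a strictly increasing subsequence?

Let S[i] be the best sum of a strictly increasing subsequence ending at i:
i:       0   1   2   3   4   5   6   7   8   9  10  11  12  13
a[i]:   32   9  11   3  20   9  27  27  24  12  20  33  36   5
S:      32   9  20   3  40  12  67  67  64  32  52 100 136   8
Maximum is 136 (e.g. 9 + 11 + 20 + 27 + 33 + 36).

136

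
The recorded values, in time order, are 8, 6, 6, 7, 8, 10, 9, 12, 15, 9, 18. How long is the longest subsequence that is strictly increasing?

7

Track the smallest tail for each achievable length (strict):
8 → extends → [8]
6 → replaces 8 → [6]
6 → already a tail → [6]
7 → extends → [6, 7]
8 → extends → [6, 7, 8]
10 → extends → [6, 7, 8, 10]
9 → replaces 10 → [6, 7, 8, 9]
12 → extends → [6, 7, 8, 9, 12]
15 → extends → [6, 7, 8, 9, 12, 15]
9 → already a tail → [6, 7, 8, 9, 12, 15]
18 → extends → [6, 7, 8, 9, 12, 15, 18]
Seven tails, so the longest strictly increasing subsequence has length 7 (e.g. 6, 7, 8, 10, 12, 15, 18).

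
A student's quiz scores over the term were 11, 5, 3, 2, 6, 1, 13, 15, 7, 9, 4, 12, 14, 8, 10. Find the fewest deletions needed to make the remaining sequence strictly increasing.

9

Fewest deletions = n − (longest strictly increasing subsequence).
Patience tails:
11 → extends → [11]
5 → replaces 11 → [5]
3 → replaces 5 → [3]
2 → replaces 3 → [2]
6 → extends → [2, 6]
1 → replaces 2 → [1, 6]
13 → extends → [1, 6, 13]
15 → extends → [1, 6, 13, 15]
7 → replaces 13 → [1, 6, 7, 15]
9 → replaces 15 → [1, 6, 7, 9]
4 → replaces 6 → [1, 4, 7, 9]
12 → extends → [1, 4, 7, 9, 12]
14 → extends → [1, 4, 7, 9, 12, 14]
8 → replaces 9 → [1, 4, 7, 8, 12, 14]
10 → replaces 12 → [1, 4, 7, 8, 10, 14]
Longest strictly increasing subsequence has length 6, so deletions = 15 − 6 = 9.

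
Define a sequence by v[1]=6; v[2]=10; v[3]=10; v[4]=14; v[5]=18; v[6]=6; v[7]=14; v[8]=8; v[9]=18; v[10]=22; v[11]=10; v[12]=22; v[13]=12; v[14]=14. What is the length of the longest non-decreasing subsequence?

8

Track the smallest tail for each achievable length (allowing ties):
6 → extends → [6]
10 → extends → [6, 10]
10 → extends → [6, 10, 10]
14 → extends → [6, 10, 10, 14]
18 → extends → [6, 10, 10, 14, 18]
6 → replaces 10 → [6, 6, 10, 14, 18]
14 → replaces 18 → [6, 6, 10, 14, 14]
8 → replaces 10 → [6, 6, 8, 14, 14]
18 → extends → [6, 6, 8, 14, 14, 18]
22 → extends → [6, 6, 8, 14, 14, 18, 22]
10 → replaces 14 → [6, 6, 8, 10, 14, 18, 22]
22 → extends → [6, 6, 8, 10, 14, 18, 22, 22]
12 → replaces 14 → [6, 6, 8, 10, 12, 18, 22, 22]
14 → replaces 18 → [6, 6, 8, 10, 12, 14, 22, 22]
Eight tails, so the longest non-decreasing subsequence has length 8 (e.g. 6, 10, 10, 14, 18, 18, 22, 22).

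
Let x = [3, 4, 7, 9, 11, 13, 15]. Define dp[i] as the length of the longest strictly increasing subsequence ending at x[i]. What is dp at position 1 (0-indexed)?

dp[i] = 1 + max{dp[j] : j<i, x[j]<x[i]} (or 1 if no such j):
i:      0  1  2  3  4  5  6
x[i]:   3  4  7  9 11 13 15
dp:     1  2  3  4  5  6  7
At index 1 the value is 2.

2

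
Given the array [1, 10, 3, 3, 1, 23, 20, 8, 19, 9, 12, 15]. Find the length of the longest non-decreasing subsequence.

7

Let dp[i] be the length of the longest such subsequence ending at index i:
i:      1  2  3  4  5  6  7  8  9 10 11 12
a[i]:   1 10  3  3  1 23 20  8 19  9 12 15
dp:     1  2  2  3  2  4  4  4  5  5  6  7
Maximum dp value is 7.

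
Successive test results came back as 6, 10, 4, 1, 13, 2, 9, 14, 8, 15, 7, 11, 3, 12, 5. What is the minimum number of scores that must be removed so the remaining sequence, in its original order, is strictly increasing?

Fewest deletions = n − (longest strictly increasing subsequence).
Patience tails:
6 → extends → [6]
10 → extends → [6, 10]
4 → replaces 6 → [4, 10]
1 → replaces 4 → [1, 10]
13 → extends → [1, 10, 13]
2 → replaces 10 → [1, 2, 13]
9 → replaces 13 → [1, 2, 9]
14 → extends → [1, 2, 9, 14]
8 → replaces 9 → [1, 2, 8, 14]
15 → extends → [1, 2, 8, 14, 15]
7 → replaces 8 → [1, 2, 7, 14, 15]
11 → replaces 14 → [1, 2, 7, 11, 15]
3 → replaces 7 → [1, 2, 3, 11, 15]
12 → replaces 15 → [1, 2, 3, 11, 12]
5 → replaces 11 → [1, 2, 3, 5, 12]
Longest strictly increasing subsequence has length 5, so deletions = 15 − 5 = 10.

10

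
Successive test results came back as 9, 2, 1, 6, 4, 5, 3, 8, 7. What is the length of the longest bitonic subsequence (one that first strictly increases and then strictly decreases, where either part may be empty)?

inc[i] = longest strictly increasing subsequence ending at i; dec[i] = longest strictly decreasing subsequence starting at i:
i:     1 2 3 4 5 6 7 8 9
a[i]:  9 2 1 6 4 5 3 8 7
inc:   1 1 1 2 2 3 2 4 4
dec:   4 2 1 3 2 2 1 2 1
Best peak at i=8 (value 8): inc=4, dec=2, length 4+2−1 = 5.

5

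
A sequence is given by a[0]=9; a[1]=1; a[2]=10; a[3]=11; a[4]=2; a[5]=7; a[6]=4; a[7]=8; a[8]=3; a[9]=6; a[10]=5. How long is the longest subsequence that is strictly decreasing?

4

Let dp[i] be the longest strictly decreasing subsequence ending at i:
i:      0  1  2  3  4  5  6  7  8  9 10
a[i]:   9  1 10 11  2  7  4  8  3  6  5
dp:     1  2  1  1  2  2  3  2  4  3  4
Maximum is 4.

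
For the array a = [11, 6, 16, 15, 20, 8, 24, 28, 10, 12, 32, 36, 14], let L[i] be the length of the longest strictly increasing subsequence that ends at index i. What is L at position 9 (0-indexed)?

dp[i] = 1 + max{dp[j] : j<i, a[j]<a[i]} (or 1 if no such j):
i:      0  1  2  3  4  5  6  7  8  9 10 11 12
a[i]:  11  6 16 15 20  8 24 28 10 12 32 36 14
dp:     1  1  2  2  3  2  4  5  3  4  6  7  5
At index 9 the value is 4.

4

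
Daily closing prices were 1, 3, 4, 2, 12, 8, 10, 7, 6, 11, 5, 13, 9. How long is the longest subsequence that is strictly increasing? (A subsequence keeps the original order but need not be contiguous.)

7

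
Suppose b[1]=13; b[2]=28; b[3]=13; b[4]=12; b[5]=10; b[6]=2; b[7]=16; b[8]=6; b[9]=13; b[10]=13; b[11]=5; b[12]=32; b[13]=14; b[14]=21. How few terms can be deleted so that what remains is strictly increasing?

9

Fewest deletions = n − (longest strictly increasing subsequence).
i:      1  2  3  4  5  6  7  8  9 10 11 12 13 14
b[i]:  13 28 13 12 10  2 16  6 13 13  5 32 14 21
dp:     1  2  1  1  1  1  2  2  3  3  2  4  4  5
max dp = 5, so deletions = 14 − 5 = 9.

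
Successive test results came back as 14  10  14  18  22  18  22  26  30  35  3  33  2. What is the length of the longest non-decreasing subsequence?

Let dp[i] be the length of the longest such subsequence ending at index i:
i:      1  2  3  4  5  6  7  8  9 10 11 12 13
a[i]:  14 10 14 18 22 18 22 26 30 35  3 33  2
dp:     1  1  2  3  4  4  5  6  7  8  1  8  1
Maximum dp value is 8.

8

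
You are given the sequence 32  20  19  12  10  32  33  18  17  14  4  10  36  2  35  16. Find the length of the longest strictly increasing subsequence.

4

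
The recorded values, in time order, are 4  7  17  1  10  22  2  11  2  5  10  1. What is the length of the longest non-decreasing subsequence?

5

Let dp[i] be the length of the longest such subsequence ending at index i:
i:      1  2  3  4  5  6  7  8  9 10 11 12
a[i]:   4  7 17  1 10 22  2 11  2  5 10  1
dp:     1  2  3  1  3  4  2  4  3  4  5  2
Maximum dp value is 5.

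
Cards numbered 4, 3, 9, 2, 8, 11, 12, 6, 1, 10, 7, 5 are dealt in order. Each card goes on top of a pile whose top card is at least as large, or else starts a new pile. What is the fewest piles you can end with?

4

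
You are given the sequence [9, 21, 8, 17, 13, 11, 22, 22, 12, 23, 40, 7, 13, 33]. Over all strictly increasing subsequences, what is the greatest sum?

Let S[i] be the best sum of a strictly increasing subsequence ending at i:
i:       1   2   3   4   5   6   7   8   9  10  11  12  13  14
a[i]:    9  21   8  17  13  11  22  22  12  23  40   7  13  33
S:       9  30   8  26  22  20  52  52  32  75 115   7  45 108
Maximum is 115 (e.g. 9 + 21 + 22 + 23 + 40).

115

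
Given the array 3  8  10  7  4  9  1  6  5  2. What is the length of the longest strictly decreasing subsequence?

5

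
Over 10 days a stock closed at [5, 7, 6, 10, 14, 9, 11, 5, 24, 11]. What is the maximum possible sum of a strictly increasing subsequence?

60

Let S[i] be the best sum of a strictly increasing subsequence ending at i:
i:      1  2  3  4  5  6  7  8  9 10
a[i]:   5  7  6 10 14  9 11  5 24 11
S:      5 12 11 22 36 21 33  5 60 33
Maximum is 60 (e.g. 5 + 7 + 10 + 14 + 24).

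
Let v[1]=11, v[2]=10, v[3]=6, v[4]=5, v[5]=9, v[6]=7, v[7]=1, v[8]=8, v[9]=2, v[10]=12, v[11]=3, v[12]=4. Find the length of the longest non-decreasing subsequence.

4

Track the smallest tail for each achievable length (allowing ties):
11 → extends → [11]
10 → replaces 11 → [10]
6 → replaces 10 → [6]
5 → replaces 6 → [5]
9 → extends → [5, 9]
7 → replaces 9 → [5, 7]
1 → replaces 5 → [1, 7]
8 → extends → [1, 7, 8]
2 → replaces 7 → [1, 2, 8]
12 → extends → [1, 2, 8, 12]
3 → replaces 8 → [1, 2, 3, 12]
4 → replaces 12 → [1, 2, 3, 4]
Four tails, so the longest non-decreasing subsequence has length 4 (e.g. 6, 7, 8, 12).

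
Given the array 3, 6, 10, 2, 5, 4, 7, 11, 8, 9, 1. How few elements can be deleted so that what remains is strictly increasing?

6

Fewest deletions = n − (longest strictly increasing subsequence).
i:      1  2  3  4  5  6  7  8  9 10 11
a[i]:   3  6 10  2  5  4  7 11  8  9  1
dp:     1  2  3  1  2  2  3  4  4  5  1
max dp = 5, so deletions = 11 − 5 = 6.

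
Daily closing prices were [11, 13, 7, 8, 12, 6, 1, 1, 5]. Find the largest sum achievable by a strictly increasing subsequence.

Let S[i] be the best sum of a strictly increasing subsequence ending at i:
i:      1  2  3  4  5  6  7  8  9
a[i]:  11 13  7  8 12  6  1  1  5
S:     11 24  7 15 27  6  1  1  6
Maximum is 27 (e.g. 7 + 8 + 12).

27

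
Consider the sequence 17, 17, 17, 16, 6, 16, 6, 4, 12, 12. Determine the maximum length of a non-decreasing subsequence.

4

Track the smallest tail for each achievable length (allowing ties):
17 → extends → [17]
17 → extends → [17, 17]
17 → extends → [17, 17, 17]
16 → replaces 17 → [16, 17, 17]
6 → replaces 16 → [6, 17, 17]
16 → replaces 17 → [6, 16, 17]
6 → replaces 16 → [6, 6, 17]
4 → replaces 6 → [4, 6, 17]
12 → replaces 17 → [4, 6, 12]
12 → extends → [4, 6, 12, 12]
Four tails, so the longest non-decreasing subsequence has length 4 (e.g. 6, 6, 12, 12).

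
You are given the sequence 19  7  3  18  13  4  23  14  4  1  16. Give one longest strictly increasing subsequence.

Patience tails give the LIS length; then backtrack through the dp parents:
19 → extends → [19]
7 → replaces 19 → [7]
3 → replaces 7 → [3]
18 → extends → [3, 18]
13 → replaces 18 → [3, 13]
4 → replaces 13 → [3, 4]
23 → extends → [3, 4, 23]
14 → replaces 23 → [3, 4, 14]
4 → already a tail → [3, 4, 14]
1 → replaces 3 → [1, 4, 14]
16 → extends → [1, 4, 14, 16]
Length 4; one witness is 7, 13, 14, 16.

7, 13, 14, 16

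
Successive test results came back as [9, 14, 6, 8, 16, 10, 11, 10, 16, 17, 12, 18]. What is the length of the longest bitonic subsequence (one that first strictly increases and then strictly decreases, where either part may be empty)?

7

inc[i] = longest strictly increasing subsequence ending at i; dec[i] = longest strictly decreasing subsequence starting at i:
i:      1  2  3  4  5  6  7  8  9 10 11 12
a[i]:   9 14  6  8 16 10 11 10 16 17 12 18
inc:    1  2  1  2  3  3  4  3  5  6  5  7
dec:    2  3  1  1  3  1  2  1  2  2  1  1
Best peak at i=10 (value 17): inc=6, dec=2, length 6+2−1 = 7.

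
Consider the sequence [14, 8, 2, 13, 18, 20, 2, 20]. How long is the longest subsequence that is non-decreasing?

Track the smallest tail for each achievable length (allowing ties):
14 → extends → [14]
8 → replaces 14 → [8]
2 → replaces 8 → [2]
13 → extends → [2, 13]
18 → extends → [2, 13, 18]
20 → extends → [2, 13, 18, 20]
2 → replaces 13 → [2, 2, 18, 20]
20 → extends → [2, 2, 18, 20, 20]
Five tails, so the longest non-decreasing subsequence has length 5 (e.g. 8, 13, 18, 20, 20).

5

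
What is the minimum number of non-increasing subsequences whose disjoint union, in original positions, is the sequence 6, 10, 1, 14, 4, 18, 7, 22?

5

The minimum number of non-increasing subsequences covering a sequence equals the length of its longest strictly increasing subsequence.
LIS length is 5 (e.g. 6, 10, 14, 18, 22), so 5 piles are needed.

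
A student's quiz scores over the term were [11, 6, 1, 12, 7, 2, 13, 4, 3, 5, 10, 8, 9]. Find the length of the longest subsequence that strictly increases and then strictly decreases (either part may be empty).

inc[i] = longest strictly increasing subsequence ending at i; dec[i] = longest strictly decreasing subsequence starting at i:
i:      1  2  3  4  5  6  7  8  9 10 11 12 13
a[i]:  11  6  1 12  7  2 13  4  3  5 10  8  9
inc:    1  1  1  2  2  2  3  3  3  4  5  5  6
dec:    4  3  1  4  3  1  3  2  1  1  2  1  1
Best peak at i=11 (value 10): inc=5, dec=2, length 5+2−1 = 6.

6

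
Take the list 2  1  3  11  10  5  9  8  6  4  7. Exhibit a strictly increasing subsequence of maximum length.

Patience tails give the LIS length; then backtrack through the dp parents:
2 → extends → [2]
1 → replaces 2 → [1]
3 → extends → [1, 3]
11 → extends → [1, 3, 11]
10 → replaces 11 → [1, 3, 10]
5 → replaces 10 → [1, 3, 5]
9 → extends → [1, 3, 5, 9]
8 → replaces 9 → [1, 3, 5, 8]
6 → replaces 8 → [1, 3, 5, 6]
4 → replaces 5 → [1, 3, 4, 6]
7 → extends → [1, 3, 4, 6, 7]
Length 5; one witness is 2, 3, 5, 6, 7.

2, 3, 5, 6, 7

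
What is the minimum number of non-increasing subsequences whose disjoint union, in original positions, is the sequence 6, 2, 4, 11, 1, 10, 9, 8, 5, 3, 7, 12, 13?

6

The minimum number of non-increasing subsequences covering a sequence equals the length of its longest strictly increasing subsequence.
LIS length is 6 (e.g. 2, 4, 5, 7, 12, 13), so 6 piles are needed.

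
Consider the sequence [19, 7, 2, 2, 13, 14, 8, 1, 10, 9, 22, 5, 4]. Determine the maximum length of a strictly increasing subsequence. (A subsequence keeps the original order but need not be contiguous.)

Track the smallest tail for each achievable length (strict):
19 → extends → [19]
7 → replaces 19 → [7]
2 → replaces 7 → [2]
2 → already a tail → [2]
13 → extends → [2, 13]
14 → extends → [2, 13, 14]
8 → replaces 13 → [2, 8, 14]
1 → replaces 2 → [1, 8, 14]
10 → replaces 14 → [1, 8, 10]
9 → replaces 10 → [1, 8, 9]
22 → extends → [1, 8, 9, 22]
5 → replaces 8 → [1, 5, 9, 22]
4 → replaces 5 → [1, 4, 9, 22]
Four tails, so the longest strictly increasing subsequence has length 4 (e.g. 7, 13, 14, 22).

4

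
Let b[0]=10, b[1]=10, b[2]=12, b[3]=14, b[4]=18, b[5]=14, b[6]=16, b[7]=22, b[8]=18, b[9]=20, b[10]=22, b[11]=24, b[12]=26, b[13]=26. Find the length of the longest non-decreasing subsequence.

12

Let dp[i] be the length of the longest such subsequence ending at index i:
i:      0  1  2  3  4  5  6  7  8  9 10 11 12 13
b[i]:  10 10 12 14 18 14 16 22 18 20 22 24 26 26
dp:     1  2  3  4  5  5  6  7  7  8  9 10 11 12
Maximum dp value is 12.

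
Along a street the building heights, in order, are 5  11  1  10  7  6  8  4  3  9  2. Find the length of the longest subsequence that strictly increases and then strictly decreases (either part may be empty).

8

inc[i] = longest strictly increasing subsequence ending at i; dec[i] = longest strictly decreasing subsequence starting at i:
i:      1  2  3  4  5  6  7  8  9 10 11
a[i]:   5 11  1 10  7  6  8  4  3  9  2
inc:    1  2  1  2  2  2  3  2  2  4  2
dec:    4  7  1  6  5  4  4  3  2  2  1
Best peak at i=2 (value 11): inc=2, dec=7, length 2+7−1 = 8.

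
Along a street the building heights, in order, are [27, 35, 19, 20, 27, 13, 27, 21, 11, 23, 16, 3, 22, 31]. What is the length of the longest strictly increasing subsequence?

5

Track the smallest tail for each achievable length (strict):
27 → extends → [27]
35 → extends → [27, 35]
19 → replaces 27 → [19, 35]
20 → replaces 35 → [19, 20]
27 → extends → [19, 20, 27]
13 → replaces 19 → [13, 20, 27]
27 → already a tail → [13, 20, 27]
21 → replaces 27 → [13, 20, 21]
11 → replaces 13 → [11, 20, 21]
23 → extends → [11, 20, 21, 23]
16 → replaces 20 → [11, 16, 21, 23]
3 → replaces 11 → [3, 16, 21, 23]
22 → replaces 23 → [3, 16, 21, 22]
31 → extends → [3, 16, 21, 22, 31]
Five tails, so the longest strictly increasing subsequence has length 5 (e.g. 19, 20, 21, 23, 31).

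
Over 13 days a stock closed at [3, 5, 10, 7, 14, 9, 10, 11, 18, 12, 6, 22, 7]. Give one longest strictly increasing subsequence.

3, 5, 7, 9, 10, 11, 18, 22

Patience tails give the LIS length; then backtrack through the dp parents:
3 → extends → [3]
5 → extends → [3, 5]
10 → extends → [3, 5, 10]
7 → replaces 10 → [3, 5, 7]
14 → extends → [3, 5, 7, 14]
9 → replaces 14 → [3, 5, 7, 9]
10 → extends → [3, 5, 7, 9, 10]
11 → extends → [3, 5, 7, 9, 10, 11]
18 → extends → [3, 5, 7, 9, 10, 11, 18]
12 → replaces 18 → [3, 5, 7, 9, 10, 11, 12]
6 → replaces 7 → [3, 5, 6, 9, 10, 11, 12]
22 → extends → [3, 5, 6, 9, 10, 11, 12, 22]
7 → replaces 9 → [3, 5, 6, 7, 10, 11, 12, 22]
Length 8; one witness is 3, 5, 7, 9, 10, 11, 18, 22.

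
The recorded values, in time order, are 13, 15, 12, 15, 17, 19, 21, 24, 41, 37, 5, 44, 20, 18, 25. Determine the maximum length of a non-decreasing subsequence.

9

Track the smallest tail for each achievable length (allowing ties):
13 → extends → [13]
15 → extends → [13, 15]
12 → replaces 13 → [12, 15]
15 → extends → [12, 15, 15]
17 → extends → [12, 15, 15, 17]
19 → extends → [12, 15, 15, 17, 19]
21 → extends → [12, 15, 15, 17, 19, 21]
24 → extends → [12, 15, 15, 17, 19, 21, 24]
41 → extends → [12, 15, 15, 17, 19, 21, 24, 41]
37 → replaces 41 → [12, 15, 15, 17, 19, 21, 24, 37]
5 → replaces 12 → [5, 15, 15, 17, 19, 21, 24, 37]
44 → extends → [5, 15, 15, 17, 19, 21, 24, 37, 44]
20 → replaces 21 → [5, 15, 15, 17, 19, 20, 24, 37, 44]
18 → replaces 19 → [5, 15, 15, 17, 18, 20, 24, 37, 44]
25 → replaces 37 → [5, 15, 15, 17, 18, 20, 24, 25, 44]
Nine tails, so the longest non-decreasing subsequence has length 9 (e.g. 13, 15, 15, 17, 19, 21, 24, 41, 44).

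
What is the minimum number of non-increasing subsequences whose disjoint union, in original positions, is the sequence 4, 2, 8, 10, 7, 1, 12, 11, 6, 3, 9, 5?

Place each on the leftmost legal pile:
4 → new pile 1 (tops now [4])
2 → pile 1 (tops now [2])
8 → new pile 2 (tops now [2, 8])
10 → new pile 3 (tops now [2, 8, 10])
7 → pile 2 (tops now [2, 7, 10])
1 → pile 1 (tops now [1, 7, 10])
12 → new pile 4 (tops now [1, 7, 10, 12])
11 → pile 4 (tops now [1, 7, 10, 11])
6 → pile 2 (tops now [1, 6, 10, 11])
3 → pile 2 (tops now [1, 3, 10, 11])
9 → pile 3 (tops now [1, 3, 9, 11])
5 → pile 3 (tops now [1, 3, 5, 11])
Four piles.

4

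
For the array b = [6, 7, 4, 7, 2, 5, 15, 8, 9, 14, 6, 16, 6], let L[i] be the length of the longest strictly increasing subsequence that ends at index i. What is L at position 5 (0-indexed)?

2

dp[i] = 1 + max{dp[j] : j<i, b[j]<b[i]} (or 1 if no such j):
i:      0  1  2  3  4  5  6  7  8  9 10 11 12
b[i]:   6  7  4  7  2  5 15  8  9 14  6 16  6
dp:     1  2  1  2  1  2  3  3  4  5  3  6  3
At index 5 the value is 2.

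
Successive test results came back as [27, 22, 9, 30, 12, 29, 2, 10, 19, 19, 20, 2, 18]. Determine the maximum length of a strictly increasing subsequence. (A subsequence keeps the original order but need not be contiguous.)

Track the smallest tail for each achievable length (strict):
27 → extends → [27]
22 → replaces 27 → [22]
9 → replaces 22 → [9]
30 → extends → [9, 30]
12 → replaces 30 → [9, 12]
29 → extends → [9, 12, 29]
2 → replaces 9 → [2, 12, 29]
10 → replaces 12 → [2, 10, 29]
19 → replaces 29 → [2, 10, 19]
19 → already a tail → [2, 10, 19]
20 → extends → [2, 10, 19, 20]
2 → already a tail → [2, 10, 19, 20]
18 → replaces 19 → [2, 10, 18, 20]
Four tails, so the longest strictly increasing subsequence has length 4 (e.g. 9, 12, 19, 20).

4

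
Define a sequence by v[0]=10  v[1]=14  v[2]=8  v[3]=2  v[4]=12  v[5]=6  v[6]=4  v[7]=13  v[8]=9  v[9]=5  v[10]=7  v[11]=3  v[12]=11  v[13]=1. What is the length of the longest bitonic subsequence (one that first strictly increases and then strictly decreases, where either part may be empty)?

inc[i] = longest strictly increasing subsequence ending at i; dec[i] = longest strictly decreasing subsequence starting at i:
i:      0  1  2  3  4  5  6  7  8  9 10 11 12 13
v[i]:  10 14  8  2 12  6  4 13  9  5  7  3 11  1
inc:    1  2  1  1  2  2  2  3  3  3  4  2  5  1
dec:    6  6  5  2  5  4  3  5  4  3  3  2  2  1
Best peak at i=1 (value 14): inc=2, dec=6, length 2+6−1 = 7.

7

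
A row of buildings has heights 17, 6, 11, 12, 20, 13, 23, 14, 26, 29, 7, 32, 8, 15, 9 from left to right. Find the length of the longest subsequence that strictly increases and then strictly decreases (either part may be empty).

inc[i] = longest strictly increasing subsequence ending at i; dec[i] = longest strictly decreasing subsequence starting at i:
i:      1  2  3  4  5  6  7  8  9 10 11 12 13 14 15
a[i]:  17  6 11 12 20 13 23 14 26 29  7 32  8 15  9
inc:    1  1  2  3  4  4  5  5  6  7  2  8  3  6  4
dec:    3  1  2  2  3  2  3  2  3  3  1  3  1  2  1
Best peak at i=12 (value 32): inc=8, dec=3, length 8+3−1 = 10.

10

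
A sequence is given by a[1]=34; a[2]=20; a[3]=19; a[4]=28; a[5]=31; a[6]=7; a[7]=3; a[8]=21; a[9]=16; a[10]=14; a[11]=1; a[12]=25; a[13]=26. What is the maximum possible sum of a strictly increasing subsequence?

92

Let S[i] be the best sum of a strictly increasing subsequence ending at i:
i:      1  2  3  4  5  6  7  8  9 10 11 12 13
a[i]:  34 20 19 28 31  7  3 21 16 14  1 25 26
S:     34 20 19 48 79  7  3 41 23 21  1 66 92
Maximum is 92 (e.g. 20 + 21 + 25 + 26).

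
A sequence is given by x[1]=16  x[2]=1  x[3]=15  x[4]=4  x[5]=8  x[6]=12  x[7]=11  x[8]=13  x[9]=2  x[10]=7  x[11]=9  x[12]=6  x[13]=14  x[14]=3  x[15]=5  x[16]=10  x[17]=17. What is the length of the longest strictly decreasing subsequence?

Negate each value so 'decreasing' becomes 'increasing', then run patience tails on the negated sequence:
-16 → extends → [-16]
-1 → extends → [-16, -1]
-15 → replaces -1 → [-16, -15]
-4 → extends → [-16, -15, -4]
-8 → replaces -4 → [-16, -15, -8]
-12 → replaces -8 → [-16, -15, -12]
-11 → extends → [-16, -15, -12, -11]
-13 → replaces -12 → [-16, -15, -13, -11]
-2 → extends → [-16, -15, -13, -11, -2]
-7 → replaces -2 → [-16, -15, -13, -11, -7]
-9 → replaces -7 → [-16, -15, -13, -11, -9]
-6 → extends → [-16, -15, -13, -11, -9, -6]
-14 → replaces -13 → [-16, -15, -14, -11, -9, -6]
-3 → extends → [-16, -15, -14, -11, -9, -6, -3]
-5 → replaces -3 → [-16, -15, -14, -11, -9, -6, -5]
-10 → replaces -9 → [-16, -15, -14, -11, -10, -6, -5]
-17 → replaces -16 → [-17, -15, -14, -11, -10, -6, -5]
Seven tails, so the longest strictly decreasing subsequence of the original has length 7.

7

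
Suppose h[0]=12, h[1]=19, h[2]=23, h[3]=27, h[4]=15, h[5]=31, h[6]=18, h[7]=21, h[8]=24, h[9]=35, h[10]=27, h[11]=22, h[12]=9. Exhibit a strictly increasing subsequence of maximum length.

12, 19, 23, 27, 31, 35

Patience tails give the LIS length; then backtrack through the dp parents:
12 → extends → [12]
19 → extends → [12, 19]
23 → extends → [12, 19, 23]
27 → extends → [12, 19, 23, 27]
15 → replaces 19 → [12, 15, 23, 27]
31 → extends → [12, 15, 23, 27, 31]
18 → replaces 23 → [12, 15, 18, 27, 31]
21 → replaces 27 → [12, 15, 18, 21, 31]
24 → replaces 31 → [12, 15, 18, 21, 24]
35 → extends → [12, 15, 18, 21, 24, 35]
27 → replaces 35 → [12, 15, 18, 21, 24, 27]
22 → replaces 24 → [12, 15, 18, 21, 22, 27]
9 → replaces 12 → [9, 15, 18, 21, 22, 27]
Length 6; one witness is 12, 19, 23, 27, 31, 35.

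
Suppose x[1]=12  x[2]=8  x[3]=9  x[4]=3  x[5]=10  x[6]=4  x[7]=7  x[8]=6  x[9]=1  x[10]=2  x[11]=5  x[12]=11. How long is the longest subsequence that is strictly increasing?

Track the smallest tail for each achievable length (strict):
12 → extends → [12]
8 → replaces 12 → [8]
9 → extends → [8, 9]
3 → replaces 8 → [3, 9]
10 → extends → [3, 9, 10]
4 → replaces 9 → [3, 4, 10]
7 → replaces 10 → [3, 4, 7]
6 → replaces 7 → [3, 4, 6]
1 → replaces 3 → [1, 4, 6]
2 → replaces 4 → [1, 2, 6]
5 → replaces 6 → [1, 2, 5]
11 → extends → [1, 2, 5, 11]
Four tails, so the longest strictly increasing subsequence has length 4 (e.g. 8, 9, 10, 11).

4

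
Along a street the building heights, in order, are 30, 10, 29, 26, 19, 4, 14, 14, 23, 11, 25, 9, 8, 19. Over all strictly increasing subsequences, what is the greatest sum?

Let S[i] be the best sum of a strictly increasing subsequence ending at i:
i:      1  2  3  4  5  6  7  8  9 10 11 12 13 14
a[i]:  30 10 29 26 19  4 14 14 23 11 25  9  8 19
S:     30 10 39 36 29  4 24 24 52 21 77 13 12 43
Maximum is 77 (e.g. 10 + 19 + 23 + 25).

77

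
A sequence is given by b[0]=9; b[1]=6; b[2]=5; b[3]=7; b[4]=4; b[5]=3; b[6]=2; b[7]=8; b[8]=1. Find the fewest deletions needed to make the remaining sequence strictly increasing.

Fewest deletions = n − (longest strictly increasing subsequence).
Patience tails:
9 → extends → [9]
6 → replaces 9 → [6]
5 → replaces 6 → [5]
7 → extends → [5, 7]
4 → replaces 5 → [4, 7]
3 → replaces 4 → [3, 7]
2 → replaces 3 → [2, 7]
8 → extends → [2, 7, 8]
1 → replaces 2 → [1, 7, 8]
Longest strictly increasing subsequence has length 3, so deletions = 9 − 3 = 6.

6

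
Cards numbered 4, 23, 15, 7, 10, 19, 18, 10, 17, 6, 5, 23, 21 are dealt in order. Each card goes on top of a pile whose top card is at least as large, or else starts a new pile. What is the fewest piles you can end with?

5

The minimum number of non-increasing subsequences covering a sequence equals the length of its longest strictly increasing subsequence.
LIS length is 5 (e.g. 4, 7, 10, 19, 23), so 5 piles are needed.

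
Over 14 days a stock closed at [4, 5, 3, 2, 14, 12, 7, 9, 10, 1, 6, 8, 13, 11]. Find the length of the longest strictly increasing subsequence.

6

Track the smallest tail for each achievable length (strict):
4 → extends → [4]
5 → extends → [4, 5]
3 → replaces 4 → [3, 5]
2 → replaces 3 → [2, 5]
14 → extends → [2, 5, 14]
12 → replaces 14 → [2, 5, 12]
7 → replaces 12 → [2, 5, 7]
9 → extends → [2, 5, 7, 9]
10 → extends → [2, 5, 7, 9, 10]
1 → replaces 2 → [1, 5, 7, 9, 10]
6 → replaces 7 → [1, 5, 6, 9, 10]
8 → replaces 9 → [1, 5, 6, 8, 10]
13 → extends → [1, 5, 6, 8, 10, 13]
11 → replaces 13 → [1, 5, 6, 8, 10, 11]
Six tails, so the longest strictly increasing subsequence has length 6 (e.g. 4, 5, 7, 9, 10, 13).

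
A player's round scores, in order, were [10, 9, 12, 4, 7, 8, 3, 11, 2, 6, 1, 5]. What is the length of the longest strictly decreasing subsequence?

Negate each value so 'decreasing' becomes 'increasing', then run patience tails on the negated sequence:
-10 → extends → [-10]
-9 → extends → [-10, -9]
-12 → replaces -10 → [-12, -9]
-4 → extends → [-12, -9, -4]
-7 → replaces -4 → [-12, -9, -7]
-8 → replaces -7 → [-12, -9, -8]
-3 → extends → [-12, -9, -8, -3]
-11 → replaces -9 → [-12, -11, -8, -3]
-2 → extends → [-12, -11, -8, -3, -2]
-6 → replaces -3 → [-12, -11, -8, -6, -2]
-1 → extends → [-12, -11, -8, -6, -2, -1]
-5 → replaces -2 → [-12, -11, -8, -6, -5, -1]
Six tails, so the longest strictly decreasing subsequence of the original has length 6.

6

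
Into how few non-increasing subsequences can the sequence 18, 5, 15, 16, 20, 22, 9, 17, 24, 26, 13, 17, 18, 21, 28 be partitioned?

8

The minimum number of non-increasing subsequences covering a sequence equals the length of its longest strictly increasing subsequence.
LIS length is 8 (e.g. 5, 15, 16, 20, 22, 24, 26, 28), so 8 piles are needed.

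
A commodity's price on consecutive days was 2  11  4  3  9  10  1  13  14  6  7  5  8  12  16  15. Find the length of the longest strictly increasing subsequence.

Track the smallest tail for each achievable length (strict):
2 → extends → [2]
11 → extends → [2, 11]
4 → replaces 11 → [2, 4]
3 → replaces 4 → [2, 3]
9 → extends → [2, 3, 9]
10 → extends → [2, 3, 9, 10]
1 → replaces 2 → [1, 3, 9, 10]
13 → extends → [1, 3, 9, 10, 13]
14 → extends → [1, 3, 9, 10, 13, 14]
6 → replaces 9 → [1, 3, 6, 10, 13, 14]
7 → replaces 10 → [1, 3, 6, 7, 13, 14]
5 → replaces 6 → [1, 3, 5, 7, 13, 14]
8 → replaces 13 → [1, 3, 5, 7, 8, 14]
12 → replaces 14 → [1, 3, 5, 7, 8, 12]
16 → extends → [1, 3, 5, 7, 8, 12, 16]
15 → replaces 16 → [1, 3, 5, 7, 8, 12, 15]
Seven tails, so the longest strictly increasing subsequence has length 7 (e.g. 2, 4, 9, 10, 13, 14, 16).

7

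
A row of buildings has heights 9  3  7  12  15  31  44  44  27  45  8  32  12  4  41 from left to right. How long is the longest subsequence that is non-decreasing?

Track the smallest tail for each achievable length (allowing ties):
9 → extends → [9]
3 → replaces 9 → [3]
7 → extends → [3, 7]
12 → extends → [3, 7, 12]
15 → extends → [3, 7, 12, 15]
31 → extends → [3, 7, 12, 15, 31]
44 → extends → [3, 7, 12, 15, 31, 44]
44 → extends → [3, 7, 12, 15, 31, 44, 44]
27 → replaces 31 → [3, 7, 12, 15, 27, 44, 44]
45 → extends → [3, 7, 12, 15, 27, 44, 44, 45]
8 → replaces 12 → [3, 7, 8, 15, 27, 44, 44, 45]
32 → replaces 44 → [3, 7, 8, 15, 27, 32, 44, 45]
12 → replaces 15 → [3, 7, 8, 12, 27, 32, 44, 45]
4 → replaces 7 → [3, 4, 8, 12, 27, 32, 44, 45]
41 → replaces 44 → [3, 4, 8, 12, 27, 32, 41, 45]
Eight tails, so the longest non-decreasing subsequence has length 8 (e.g. 3, 7, 12, 15, 31, 44, 44, 45).

8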